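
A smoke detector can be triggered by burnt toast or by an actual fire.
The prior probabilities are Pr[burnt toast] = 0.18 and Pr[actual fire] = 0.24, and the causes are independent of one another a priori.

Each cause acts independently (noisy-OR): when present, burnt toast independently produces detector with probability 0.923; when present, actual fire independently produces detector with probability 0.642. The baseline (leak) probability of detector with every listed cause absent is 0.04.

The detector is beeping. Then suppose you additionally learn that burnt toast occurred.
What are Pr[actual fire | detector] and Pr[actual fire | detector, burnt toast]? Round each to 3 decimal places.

Under noisy-OR, P(detector | causes) = 1 − (1−0.04)·∏(1−qᵢ) over the active causes.
For the numerator, keep only actual fire=true terms: 0.129164 + 0.042057 = 0.171221
Normalizer over all consistent configurations: 0.04×0.82×0.76 + 0.65632×0.82×0.24 + 0.92608×0.18×0.76 + 0.973537×0.18×0.24 = 0.322837
P(actual fire | detector) = 0.171221/0.322837 ≈ 0.530

With the extra evidence:
P(detector | burnt toast) = 0.92608*0.76 + 0.973537*0.24 = 0.703821 + 0.233649 = 0.937470
The actual fire-present share is 0.973537*0.24 = 0.233649.
So P(actual fire | detector, burnt toast) = 0.233649/0.937470 ≈ 0.249.
— burnt toast explains away the evidence for actual fire.

Pr[actual fire | detector] ≈ 0.530; Pr[actual fire | detector, burnt toast] ≈ 0.249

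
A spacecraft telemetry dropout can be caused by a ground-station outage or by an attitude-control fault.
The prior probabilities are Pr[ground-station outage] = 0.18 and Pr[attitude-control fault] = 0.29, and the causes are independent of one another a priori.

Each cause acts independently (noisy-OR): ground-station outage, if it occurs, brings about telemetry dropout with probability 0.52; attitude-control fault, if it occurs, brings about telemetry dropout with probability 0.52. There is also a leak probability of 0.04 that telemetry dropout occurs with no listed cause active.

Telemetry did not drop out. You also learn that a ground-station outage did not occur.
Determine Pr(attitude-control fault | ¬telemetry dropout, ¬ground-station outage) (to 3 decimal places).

Under noisy-OR, P(telemetry dropout | causes) = 1 − (1−0.04)·∏(1−qᵢ) over the active causes.
For the numerator, keep only attitude-control fault=true terms: 0.4608×0.29 = 0.133632
Normalizer over all consistent configurations: 0.96×0.71 + 0.4608×0.29 = 0.815232
Posterior = 0.133632 / 0.815232 ≈ 0.164

Pr(attitude-control fault | ¬telemetry dropout, ¬ground-station outage) ≈ 0.164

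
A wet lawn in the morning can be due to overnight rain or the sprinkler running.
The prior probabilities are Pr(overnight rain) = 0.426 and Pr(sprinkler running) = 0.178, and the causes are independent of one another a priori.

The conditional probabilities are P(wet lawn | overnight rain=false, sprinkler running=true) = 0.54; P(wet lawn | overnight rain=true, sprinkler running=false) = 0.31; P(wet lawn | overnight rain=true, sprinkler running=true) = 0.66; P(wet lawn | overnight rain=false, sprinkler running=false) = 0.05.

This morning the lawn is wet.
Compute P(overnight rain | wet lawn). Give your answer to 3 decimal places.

P(overnight rain | wet lawn) ≈ 0.668

P(wet lawn) = 0.05×0.574×0.822 + 0.54×0.574×0.178 + 0.31×0.426×0.822 + 0.66×0.426×0.178 = 0.023591 + 0.055173 + 0.108553 + 0.050046 = 0.237363
Of this, 0.158599 comes from 0.108553 + 0.050046 (the overnight rain=true cases).
So P(overnight rain | wet lawn) = 0.158599/0.237363 ≈ 0.668.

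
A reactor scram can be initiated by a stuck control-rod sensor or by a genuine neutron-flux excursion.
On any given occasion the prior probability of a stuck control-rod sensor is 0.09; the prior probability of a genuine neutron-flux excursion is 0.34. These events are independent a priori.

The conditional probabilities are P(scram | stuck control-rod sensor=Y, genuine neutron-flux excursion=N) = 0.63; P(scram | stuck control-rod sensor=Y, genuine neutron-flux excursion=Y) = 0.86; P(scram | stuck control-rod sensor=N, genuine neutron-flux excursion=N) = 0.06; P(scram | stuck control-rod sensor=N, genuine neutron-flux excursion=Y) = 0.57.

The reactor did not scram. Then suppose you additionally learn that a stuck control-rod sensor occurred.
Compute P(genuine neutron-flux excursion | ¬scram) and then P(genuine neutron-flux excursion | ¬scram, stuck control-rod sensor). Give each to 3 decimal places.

P(genuine neutron-flux excursion | ¬scram) ≈ 0.190; P(genuine neutron-flux excursion | ¬scram, stuck control-rod sensor) ≈ 0.163

Weight on genuine neutron-flux excursion=true, given the evidence: 0.133042 + 0.004284 = 0.137326
Normalizer over all consistent configurations: 0.94*0.91*0.66 + 0.43*0.91*0.34 + 0.37*0.09*0.66 + 0.14*0.09*0.34 = 0.723868
Posterior = 0.137326 / 0.723868 ≈ 0.190

With the extra evidence:
For the numerator, keep only genuine neutron-flux excursion=true terms: 0.14·0.34 = 0.047600
Denominator P(¬scram | stuck control-rod sensor): 0.37·0.66 + 0.14·0.34 = 0.291800
P(genuine neutron-flux excursion | ¬scram, stuck control-rod sensor) = 0.047600/0.291800 ≈ 0.163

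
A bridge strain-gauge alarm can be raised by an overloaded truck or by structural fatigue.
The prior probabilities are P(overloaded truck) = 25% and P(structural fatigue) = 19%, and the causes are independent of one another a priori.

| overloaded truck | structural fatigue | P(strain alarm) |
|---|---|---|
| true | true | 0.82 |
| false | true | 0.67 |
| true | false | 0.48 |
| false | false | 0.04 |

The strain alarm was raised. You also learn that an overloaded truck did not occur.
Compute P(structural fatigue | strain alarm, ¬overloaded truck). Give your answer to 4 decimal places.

Enumerate both values of structural fatigue and weight by the priors:
  P(strain alarm | ¬overloaded truck) = 0.04×0.81 + 0.67×0.19
        = 0.032400 + 0.127300 = 0.159700
Configurations with structural fatigue contribute 0.127300, so
  P(structural fatigue | strain alarm, ¬overloaded truck) = 0.127300 / 0.159700 ≈ 0.7971

P(structural fatigue | strain alarm, ¬overloaded truck) ≈ 0.7971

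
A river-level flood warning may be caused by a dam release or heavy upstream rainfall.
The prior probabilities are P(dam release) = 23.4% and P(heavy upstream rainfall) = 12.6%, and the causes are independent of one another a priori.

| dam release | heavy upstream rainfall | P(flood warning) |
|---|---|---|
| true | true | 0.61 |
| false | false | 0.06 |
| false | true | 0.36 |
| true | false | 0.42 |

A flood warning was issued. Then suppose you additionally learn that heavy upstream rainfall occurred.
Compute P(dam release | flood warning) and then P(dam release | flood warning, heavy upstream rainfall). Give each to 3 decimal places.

P(dam release | flood warning) ≈ 0.581; P(dam release | flood warning, heavy upstream rainfall) ≈ 0.341

By total probability over the 4 (dam release, heavy upstream rainfall) configurations:
  P(flood warning) = 0.06*0.766*0.874 + 0.36*0.766*0.126 + 0.42*0.234*0.874 + 0.61*0.234*0.126
        = 0.040169 + 0.034746 + 0.085897 + 0.017985 = 0.178797
Keeping only the dam release-present terms gives 0.103882, so
  P(dam release | flood warning) = 0.103882 / 0.178797 ≈ 0.581

With the extra evidence:
By total probability over both values of dam release:
  P(flood warning | heavy upstream rainfall) = 0.36×0.766 + 0.61×0.234
        = 0.275760 + 0.142740 = 0.418500
Configurations with dam release contribute 0.142740, so
  P(dam release | flood warning, heavy upstream rainfall) = 0.142740 / 0.418500 ≈ 0.341
The drop from 0.581 to 0.341 is the explaining-away (discounting) effect.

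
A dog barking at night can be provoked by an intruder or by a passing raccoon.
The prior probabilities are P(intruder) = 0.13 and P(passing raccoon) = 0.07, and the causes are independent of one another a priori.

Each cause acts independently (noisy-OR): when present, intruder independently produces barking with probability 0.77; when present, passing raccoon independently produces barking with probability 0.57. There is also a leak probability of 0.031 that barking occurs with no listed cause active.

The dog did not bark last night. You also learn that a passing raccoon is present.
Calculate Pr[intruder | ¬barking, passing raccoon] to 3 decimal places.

Pr[intruder | ¬barking, passing raccoon] ≈ 0.033

Under noisy-OR, P(barking | causes) = 1 − (1−0.031)·∏(1−qᵢ) over the active causes.
Sum P(¬barking|·) weighted by the priors over both values of intruder:
  P(¬barking | passing raccoon) = 0.41667*0.87 + 0.095834*0.13
        = 0.362503 + 0.012458 = 0.374961
Keeping only the intruder-present terms gives 0.012458, so
  P(intruder | ¬barking, passing raccoon) = 0.012458 / 0.374961 ≈ 0.033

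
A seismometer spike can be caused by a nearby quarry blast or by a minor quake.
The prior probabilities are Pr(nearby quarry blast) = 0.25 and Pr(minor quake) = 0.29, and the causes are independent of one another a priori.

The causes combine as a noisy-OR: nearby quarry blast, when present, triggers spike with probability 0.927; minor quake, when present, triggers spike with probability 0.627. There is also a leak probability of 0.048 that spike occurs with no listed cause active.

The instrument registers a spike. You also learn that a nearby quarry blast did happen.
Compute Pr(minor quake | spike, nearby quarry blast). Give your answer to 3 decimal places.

Under noisy-OR, P(spike | causes) = 1 − (1−0.048)·∏(1−qᵢ) over the active causes.
P(spike | nearby quarry blast) = 0.930504·0.71 + 0.974078·0.29 = 0.660658 + 0.282483 = 0.943141
Restricting to configurations with minor quake present: 0.974078·0.29 = 0.282483.
P(minor quake | spike, nearby quarry blast) = 0.282483 / 0.943141 ≈ 0.300

Pr(minor quake | spike, nearby quarry blast) ≈ 0.300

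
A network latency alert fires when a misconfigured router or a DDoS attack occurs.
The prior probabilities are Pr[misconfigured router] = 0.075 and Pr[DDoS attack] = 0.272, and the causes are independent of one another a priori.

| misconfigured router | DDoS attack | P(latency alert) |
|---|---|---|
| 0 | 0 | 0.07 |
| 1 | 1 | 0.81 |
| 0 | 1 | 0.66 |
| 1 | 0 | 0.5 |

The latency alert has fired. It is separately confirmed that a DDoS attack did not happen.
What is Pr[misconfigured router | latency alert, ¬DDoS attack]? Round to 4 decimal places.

Pr[misconfigured router | latency alert, ¬DDoS attack] ≈ 0.3667

Numerator (weight on configurations with misconfigured router): 0.5·0.075 = 0.037500
The normalizing constant is 0.07·0.925 + 0.5·0.075 = 0.102250
P(misconfigured router | latency alert, ¬DDoS attack) = 0.037500/0.102250 ≈ 0.3667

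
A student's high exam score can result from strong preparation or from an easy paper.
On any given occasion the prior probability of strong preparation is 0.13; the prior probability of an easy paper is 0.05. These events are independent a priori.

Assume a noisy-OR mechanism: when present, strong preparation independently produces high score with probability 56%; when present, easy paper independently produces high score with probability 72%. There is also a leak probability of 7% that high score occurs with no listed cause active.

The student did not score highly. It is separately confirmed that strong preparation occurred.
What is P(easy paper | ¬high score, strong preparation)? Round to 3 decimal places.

Under noisy-OR, P(high score | causes) = 1 − (1−0.07)·∏(1−qᵢ) over the active causes.
Sum P(¬high score|·) weighted by the priors over both values of easy paper:
  P(¬high score | strong preparation) = 0.4092*0.95 + 0.114576*0.05
        = 0.388740 + 0.005729 = 0.394469
The terms with easy paper present sum to 0.005729, so
  P(easy paper | ¬high score, strong preparation) = 0.005729 / 0.394469 ≈ 0.015

P(easy paper | ¬high score, strong preparation) ≈ 0.015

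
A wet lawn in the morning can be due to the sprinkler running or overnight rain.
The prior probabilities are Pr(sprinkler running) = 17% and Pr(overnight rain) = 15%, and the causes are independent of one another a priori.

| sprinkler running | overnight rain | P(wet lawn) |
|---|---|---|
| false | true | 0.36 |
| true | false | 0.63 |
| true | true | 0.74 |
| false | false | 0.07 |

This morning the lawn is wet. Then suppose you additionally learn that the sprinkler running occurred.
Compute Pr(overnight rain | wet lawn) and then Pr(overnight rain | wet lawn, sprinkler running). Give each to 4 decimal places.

Pr(overnight rain | wet lawn) ≈ 0.3120; Pr(overnight rain | wet lawn, sprinkler running) ≈ 0.1717

Sum P(wet lawn|·) weighted by the priors over the 4 (sprinkler running, overnight rain) configurations:
  P(wet lawn) = 0.07×0.83×0.85 + 0.36×0.83×0.15 + 0.63×0.17×0.85 + 0.74×0.17×0.15
        = 0.049385 + 0.044820 + 0.091035 + 0.018870 = 0.204110
The terms with overnight rain present sum to 0.063690, so
  P(overnight rain | wet lawn) = 0.063690 / 0.204110 ≈ 0.3120

Now also conditioning on sprinkler running=true:
For the numerator, keep only overnight rain=true terms: 0.74·0.15 = 0.111000
The normalizing constant is 0.63·0.85 + 0.74·0.15 = 0.646500
P(overnight rain | wet lawn, sprinkler running) = 0.111000/0.646500 ≈ 0.1717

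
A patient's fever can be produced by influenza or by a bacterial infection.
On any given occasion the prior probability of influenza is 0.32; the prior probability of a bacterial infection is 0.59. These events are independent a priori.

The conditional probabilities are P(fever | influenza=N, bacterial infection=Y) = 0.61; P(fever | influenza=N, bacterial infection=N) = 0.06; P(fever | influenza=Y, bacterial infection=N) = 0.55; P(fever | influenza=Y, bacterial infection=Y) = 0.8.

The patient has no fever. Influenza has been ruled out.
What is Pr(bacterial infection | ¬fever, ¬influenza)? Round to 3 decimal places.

By total probability over both values of bacterial infection:
  P(¬fever | ¬influenza) = 0.94·0.41 + 0.39·0.59
        = 0.385400 + 0.230100 = 0.615500
Keeping only the bacterial infection-present terms gives 0.230100, so
  P(bacterial infection | ¬fever, ¬influenza) = 0.230100 / 0.615500 ≈ 0.374

Pr(bacterial infection | ¬fever, ¬influenza) ≈ 0.374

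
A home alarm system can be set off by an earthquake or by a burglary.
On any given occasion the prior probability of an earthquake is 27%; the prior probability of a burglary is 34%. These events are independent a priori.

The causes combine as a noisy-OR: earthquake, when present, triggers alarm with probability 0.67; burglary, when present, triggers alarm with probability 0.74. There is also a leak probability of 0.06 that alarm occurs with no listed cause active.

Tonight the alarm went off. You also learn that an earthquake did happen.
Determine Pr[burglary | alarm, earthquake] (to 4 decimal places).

Pr[burglary | alarm, earthquake] ≈ 0.4071

Under noisy-OR, P(alarm | causes) = 1 − (1−0.06)·∏(1−qᵢ) over the active causes.
Numerator (weight on configurations with burglary): 0.919348×0.34 = 0.312578
The normalizing constant is 0.6898×0.66 + 0.919348×0.34 = 0.767846
P(burglary | alarm, earthquake) = 0.312578/0.767846 ≈ 0.4071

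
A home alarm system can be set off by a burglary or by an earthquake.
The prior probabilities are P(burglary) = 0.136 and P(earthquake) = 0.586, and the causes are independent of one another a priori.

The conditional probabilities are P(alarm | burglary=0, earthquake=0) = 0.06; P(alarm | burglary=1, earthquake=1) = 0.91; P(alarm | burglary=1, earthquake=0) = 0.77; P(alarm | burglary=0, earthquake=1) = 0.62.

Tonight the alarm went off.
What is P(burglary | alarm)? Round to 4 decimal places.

P(burglary | alarm) ≈ 0.2568

For the numerator, keep only burglary=true terms: 0.043354 + 0.072523 = 0.115877
Denominator P(alarm): 0.06×0.864×0.414 + 0.62×0.864×0.586 + 0.77×0.136×0.414 + 0.91×0.136×0.586 = 0.451247
P(burglary | alarm) = 0.115877/0.451247 ≈ 0.2568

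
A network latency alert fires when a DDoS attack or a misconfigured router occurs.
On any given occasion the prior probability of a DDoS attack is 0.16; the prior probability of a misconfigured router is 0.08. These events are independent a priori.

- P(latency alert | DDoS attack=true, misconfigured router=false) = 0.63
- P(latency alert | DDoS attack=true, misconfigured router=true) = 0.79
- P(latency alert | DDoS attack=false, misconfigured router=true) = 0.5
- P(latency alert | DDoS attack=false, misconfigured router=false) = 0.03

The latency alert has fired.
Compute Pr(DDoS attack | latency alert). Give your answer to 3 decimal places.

Pr(DDoS attack | latency alert) ≈ 0.644

Enumerate the 4 (DDoS attack, misconfigured router) configurations and weight by the priors:
  P(latency alert) = 0.03×0.84×0.92 + 0.5×0.84×0.08 + 0.63×0.16×0.92 + 0.79×0.16×0.08
        = 0.023184 + 0.033600 + 0.092736 + 0.010112 = 0.159632
Keeping only the DDoS attack-present terms gives 0.102848, so
  P(DDoS attack | latency alert) = 0.102848 / 0.159632 ≈ 0.644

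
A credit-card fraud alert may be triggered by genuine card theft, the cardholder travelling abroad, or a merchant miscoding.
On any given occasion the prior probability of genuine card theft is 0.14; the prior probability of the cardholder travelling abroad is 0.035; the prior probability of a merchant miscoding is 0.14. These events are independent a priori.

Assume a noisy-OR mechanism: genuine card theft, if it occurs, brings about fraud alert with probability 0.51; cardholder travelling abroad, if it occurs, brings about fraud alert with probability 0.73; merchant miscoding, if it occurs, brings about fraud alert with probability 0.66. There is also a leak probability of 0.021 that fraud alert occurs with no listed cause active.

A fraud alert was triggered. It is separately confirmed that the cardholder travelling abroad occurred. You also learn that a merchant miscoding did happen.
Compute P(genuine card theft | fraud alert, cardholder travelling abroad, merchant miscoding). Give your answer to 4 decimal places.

Under noisy-OR, P(fraud alert | causes) = 1 − (1−0.021)·∏(1−qᵢ) over the active causes.
Weight on genuine card theft=true, given the evidence: 0.955963*0.14 = 0.133835
Normalizer over all consistent configurations: 0.910128*0.86 + 0.955963*0.14 = 0.916545
P(genuine card theft | fraud alert, cardholder travelling abroad, merchant miscoding) = 0.133835/0.916545 ≈ 0.1460

P(genuine card theft | fraud alert, cardholder travelling abroad, merchant miscoding) ≈ 0.1460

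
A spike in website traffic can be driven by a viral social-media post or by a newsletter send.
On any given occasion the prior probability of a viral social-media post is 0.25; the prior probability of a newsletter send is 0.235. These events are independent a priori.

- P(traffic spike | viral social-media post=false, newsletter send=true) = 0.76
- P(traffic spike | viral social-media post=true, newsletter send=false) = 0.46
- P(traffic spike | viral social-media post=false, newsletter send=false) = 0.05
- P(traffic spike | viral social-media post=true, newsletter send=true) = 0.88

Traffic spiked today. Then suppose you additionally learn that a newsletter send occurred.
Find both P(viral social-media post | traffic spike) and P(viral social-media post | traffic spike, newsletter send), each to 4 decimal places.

Enumerate the 4 (viral social-media post, newsletter send) configurations and weight by the priors:
  P(traffic spike) = 0.05·0.75·0.765 + 0.76·0.75·0.235 + 0.46·0.25·0.765 + 0.88·0.25·0.235
        = 0.028688 + 0.133950 + 0.087975 + 0.051700 = 0.302313
Configurations with viral social-media post contribute 0.139675, so
  P(viral social-media post | traffic spike) = 0.139675 / 0.302313 ≈ 0.4620

Now also conditioning on newsletter send=true:
P(traffic spike | newsletter send) = 0.76×0.75 + 0.88×0.25 = 0.570000 + 0.220000 = 0.790000
Of this, 0.220000 comes from 0.88×0.25 (the viral social-media post=true cases).
Hence the posterior is 0.220000/0.790000 ≈ 0.2785.
Conditioning on newsletter send lowers the posterior on viral social-media post: the classic explaining-away effect in a common-effect structure.

P(viral social-media post | traffic spike) ≈ 0.4620; P(viral social-media post | traffic spike, newsletter send) ≈ 0.2785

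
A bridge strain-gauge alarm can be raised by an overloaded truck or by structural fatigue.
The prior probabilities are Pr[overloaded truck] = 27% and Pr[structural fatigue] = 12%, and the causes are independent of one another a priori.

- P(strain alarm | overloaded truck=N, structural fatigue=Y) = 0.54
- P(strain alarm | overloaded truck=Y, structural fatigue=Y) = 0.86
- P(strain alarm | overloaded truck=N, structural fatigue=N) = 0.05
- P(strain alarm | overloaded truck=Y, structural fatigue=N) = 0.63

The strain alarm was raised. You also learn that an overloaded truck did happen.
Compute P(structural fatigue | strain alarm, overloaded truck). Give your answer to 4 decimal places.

P(structural fatigue | strain alarm, overloaded truck) ≈ 0.1569

Sum P(strain alarm|·) weighted by the priors over both values of structural fatigue:
  P(strain alarm | overloaded truck) = 0.63·0.88 + 0.86·0.12
        = 0.554400 + 0.103200 = 0.657600
Configurations with structural fatigue contribute 0.103200, so
  P(structural fatigue | strain alarm, overloaded truck) = 0.103200 / 0.657600 ≈ 0.1569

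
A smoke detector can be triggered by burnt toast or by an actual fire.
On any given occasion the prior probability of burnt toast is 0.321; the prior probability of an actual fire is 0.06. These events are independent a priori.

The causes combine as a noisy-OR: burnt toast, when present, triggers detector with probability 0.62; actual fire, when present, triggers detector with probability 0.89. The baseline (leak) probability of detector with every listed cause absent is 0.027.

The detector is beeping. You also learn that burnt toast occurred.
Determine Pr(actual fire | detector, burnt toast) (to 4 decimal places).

Pr(actual fire | detector, burnt toast) ≈ 0.0886

Under noisy-OR, P(detector | causes) = 1 − (1−0.027)·∏(1−qᵢ) over the active causes.
For the numerator, keep only actual fire=true terms: 0.959329×0.06 = 0.057560
Normalizer over all consistent configurations: 0.63026×0.94 + 0.959329×0.06 = 0.650004
P(actual fire | detector, burnt toast) = 0.057560/0.650004 ≈ 0.0886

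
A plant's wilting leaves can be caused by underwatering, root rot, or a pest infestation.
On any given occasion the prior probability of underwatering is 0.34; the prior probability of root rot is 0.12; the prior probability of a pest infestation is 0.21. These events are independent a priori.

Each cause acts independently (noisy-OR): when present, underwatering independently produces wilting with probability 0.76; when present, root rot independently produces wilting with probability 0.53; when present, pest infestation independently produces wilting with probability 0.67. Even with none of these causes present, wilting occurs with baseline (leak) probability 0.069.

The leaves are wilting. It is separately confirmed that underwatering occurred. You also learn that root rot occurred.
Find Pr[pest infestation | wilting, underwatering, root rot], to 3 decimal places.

Pr[pest infestation | wilting, underwatering, root rot] ≈ 0.223

Under noisy-OR, P(wilting | causes) = 1 − (1−0.069)·∏(1−qᵢ) over the active causes.
By total probability over both values of pest infestation:
  P(wilting | underwatering, root rot) = 0.894983·0.79 + 0.965344·0.21
        = 0.707037 + 0.202722 = 0.909759
Keeping only the pest infestation-present terms gives 0.202722, so
  P(pest infestation | wilting, underwatering, root rot) = 0.202722 / 0.909759 ≈ 0.223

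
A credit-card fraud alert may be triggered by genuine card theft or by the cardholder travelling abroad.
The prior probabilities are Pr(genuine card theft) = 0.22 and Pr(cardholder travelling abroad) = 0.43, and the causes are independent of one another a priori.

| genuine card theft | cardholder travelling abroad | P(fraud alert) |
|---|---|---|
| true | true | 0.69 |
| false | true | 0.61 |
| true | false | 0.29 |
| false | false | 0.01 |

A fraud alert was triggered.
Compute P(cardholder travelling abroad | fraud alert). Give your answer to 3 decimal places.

Enumerate the 4 (genuine card theft, cardholder travelling abroad) configurations and weight by the priors:
  P(fraud alert) = 0.01×0.78×0.57 + 0.61×0.78×0.43 + 0.29×0.22×0.57 + 0.69×0.22×0.43
        = 0.004446 + 0.204594 + 0.036366 + 0.065274 = 0.310680
Configurations with cardholder travelling abroad contribute 0.269868, so
  P(cardholder travelling abroad | fraud alert) = 0.269868 / 0.310680 ≈ 0.869

P(cardholder travelling abroad | fraud alert) ≈ 0.869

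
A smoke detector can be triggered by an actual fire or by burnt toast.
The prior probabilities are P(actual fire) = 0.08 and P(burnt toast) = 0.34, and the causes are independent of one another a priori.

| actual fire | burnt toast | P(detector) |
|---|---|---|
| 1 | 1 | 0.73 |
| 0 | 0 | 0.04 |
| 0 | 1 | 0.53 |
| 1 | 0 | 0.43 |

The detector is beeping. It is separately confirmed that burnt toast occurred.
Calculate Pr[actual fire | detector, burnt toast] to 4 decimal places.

Weight on actual fire=true, given the evidence: 0.73·0.08 = 0.058400
Normalizer over all consistent configurations: 0.53·0.92 + 0.73·0.08 = 0.546000
Posterior = 0.058400 / 0.546000 ≈ 0.1070

Pr[actual fire | detector, burnt toast] ≈ 0.1070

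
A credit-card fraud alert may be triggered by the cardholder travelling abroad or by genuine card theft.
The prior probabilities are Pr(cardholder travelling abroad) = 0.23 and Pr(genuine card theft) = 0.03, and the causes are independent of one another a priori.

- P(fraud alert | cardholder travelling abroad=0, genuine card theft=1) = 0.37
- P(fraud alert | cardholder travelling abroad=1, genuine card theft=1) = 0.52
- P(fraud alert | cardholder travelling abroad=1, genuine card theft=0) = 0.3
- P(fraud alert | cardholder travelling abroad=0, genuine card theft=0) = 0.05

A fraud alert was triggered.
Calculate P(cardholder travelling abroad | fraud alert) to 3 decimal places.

Numerator (weight on configurations with cardholder travelling abroad): 0.066930 + 0.003588 = 0.070518
The normalizing constant is 0.05*0.77*0.97 + 0.37*0.77*0.03 + 0.3*0.23*0.97 + 0.52*0.23*0.03 = 0.116410
P(cardholder travelling abroad | fraud alert) = 0.070518/0.116410 ≈ 0.606

P(cardholder travelling abroad | fraud alert) ≈ 0.606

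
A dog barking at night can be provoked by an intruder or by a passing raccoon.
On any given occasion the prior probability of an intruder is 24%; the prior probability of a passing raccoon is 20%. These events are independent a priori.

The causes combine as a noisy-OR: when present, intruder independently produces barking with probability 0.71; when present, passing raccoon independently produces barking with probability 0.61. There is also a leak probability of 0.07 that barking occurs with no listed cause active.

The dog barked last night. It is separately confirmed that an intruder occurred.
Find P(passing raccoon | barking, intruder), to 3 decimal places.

Under noisy-OR, P(barking | causes) = 1 − (1−0.07)·∏(1−qᵢ) over the active causes.
By total probability over both values of passing raccoon:
  P(barking | intruder) = 0.7303*0.8 + 0.894817*0.2
        = 0.584240 + 0.178963 = 0.763203
Configurations with passing raccoon contribute 0.178963, so
  P(passing raccoon | barking, intruder) = 0.178963 / 0.763203 ≈ 0.234

P(passing raccoon | barking, intruder) ≈ 0.234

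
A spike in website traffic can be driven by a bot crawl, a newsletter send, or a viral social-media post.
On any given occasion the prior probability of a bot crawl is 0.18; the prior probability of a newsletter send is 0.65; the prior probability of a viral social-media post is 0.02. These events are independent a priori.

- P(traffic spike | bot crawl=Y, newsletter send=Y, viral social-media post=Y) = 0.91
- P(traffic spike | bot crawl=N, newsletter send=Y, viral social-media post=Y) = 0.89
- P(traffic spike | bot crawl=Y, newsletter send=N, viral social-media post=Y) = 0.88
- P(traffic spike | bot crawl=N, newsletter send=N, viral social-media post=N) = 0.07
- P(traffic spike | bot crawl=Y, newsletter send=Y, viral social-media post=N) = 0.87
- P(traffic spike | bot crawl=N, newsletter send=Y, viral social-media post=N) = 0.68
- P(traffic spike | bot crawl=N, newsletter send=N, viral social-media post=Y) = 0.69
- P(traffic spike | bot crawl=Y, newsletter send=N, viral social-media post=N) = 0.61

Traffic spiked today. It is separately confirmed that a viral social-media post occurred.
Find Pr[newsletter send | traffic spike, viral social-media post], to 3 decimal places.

P(traffic spike | viral social-media post) = 0.69*0.82*0.35 + 0.89*0.82*0.65 + 0.88*0.18*0.35 + 0.91*0.18*0.65 = 0.198030 + 0.474370 + 0.055440 + 0.106470 = 0.834310
Of this, 0.580840 comes from 0.474370 + 0.106470 (the newsletter send=true cases).
P(newsletter send | traffic spike, viral social-media post) = 0.580840 / 0.834310 ≈ 0.696

Pr[newsletter send | traffic spike, viral social-media post] ≈ 0.696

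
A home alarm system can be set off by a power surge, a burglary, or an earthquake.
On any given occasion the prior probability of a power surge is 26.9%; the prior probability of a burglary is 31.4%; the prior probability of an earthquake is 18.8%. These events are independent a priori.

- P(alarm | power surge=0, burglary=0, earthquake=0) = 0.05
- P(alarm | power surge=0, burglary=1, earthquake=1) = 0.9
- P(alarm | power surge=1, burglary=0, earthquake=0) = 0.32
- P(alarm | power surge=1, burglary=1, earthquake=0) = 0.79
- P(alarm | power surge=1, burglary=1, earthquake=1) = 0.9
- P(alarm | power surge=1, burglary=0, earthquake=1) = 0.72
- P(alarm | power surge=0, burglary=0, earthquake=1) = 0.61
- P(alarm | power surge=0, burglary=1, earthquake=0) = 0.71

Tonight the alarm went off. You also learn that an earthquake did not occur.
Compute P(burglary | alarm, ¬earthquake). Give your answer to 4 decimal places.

P(alarm | ¬earthquake) = 0.05*0.731*0.686 + 0.71*0.731*0.314 + 0.32*0.269*0.686 + 0.79*0.269*0.314 = 0.025073 + 0.162969 + 0.059051 + 0.066728 = 0.313821
Of this, 0.229697 comes from 0.162969 + 0.066728 (the burglary=true cases).
Hence the posterior is 0.229697/0.313821 ≈ 0.7319.

P(burglary | alarm, ¬earthquake) ≈ 0.7319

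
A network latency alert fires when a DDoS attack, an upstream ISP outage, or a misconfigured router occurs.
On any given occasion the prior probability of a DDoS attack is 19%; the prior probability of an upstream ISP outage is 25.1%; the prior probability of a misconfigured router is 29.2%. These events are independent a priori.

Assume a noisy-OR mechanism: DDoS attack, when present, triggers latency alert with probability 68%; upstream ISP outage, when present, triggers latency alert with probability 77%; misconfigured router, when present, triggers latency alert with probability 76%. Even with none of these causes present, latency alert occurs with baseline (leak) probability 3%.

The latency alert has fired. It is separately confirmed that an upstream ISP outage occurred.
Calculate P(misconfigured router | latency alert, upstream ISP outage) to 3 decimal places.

Under noisy-OR, P(latency alert | causes) = 1 − (1−0.03)·∏(1−qᵢ) over the active causes.
By total probability over the 4 (DDoS attack, misconfigured router) configurations:
  P(latency alert | upstream ISP outage) = 0.7769×0.81×0.708 + 0.946456×0.81×0.292 + 0.928608×0.19×0.708 + 0.982866×0.19×0.292
        = 0.445537 + 0.223856 + 0.124916 + 0.054529 = 0.848838
The terms with misconfigured router present sum to 0.278385, so
  P(misconfigured router | latency alert, upstream ISP outage) = 0.278385 / 0.848838 ≈ 0.328

P(misconfigured router | latency alert, upstream ISP outage) ≈ 0.328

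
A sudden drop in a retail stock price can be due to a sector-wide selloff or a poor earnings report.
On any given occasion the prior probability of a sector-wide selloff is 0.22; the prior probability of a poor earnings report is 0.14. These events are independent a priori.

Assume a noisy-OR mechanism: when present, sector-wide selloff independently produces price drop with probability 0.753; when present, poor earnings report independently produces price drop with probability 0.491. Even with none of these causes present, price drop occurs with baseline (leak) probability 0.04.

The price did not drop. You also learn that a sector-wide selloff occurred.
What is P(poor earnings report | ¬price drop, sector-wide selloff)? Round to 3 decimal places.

Under noisy-OR, P(price drop | causes) = 1 − (1−0.04)·∏(1−qᵢ) over the active causes.
Weight on poor earnings report=true, given the evidence: 0.120694×0.14 = 0.016897
The normalizing constant is 0.23712×0.86 + 0.120694×0.14 = 0.220820
Posterior = 0.016897 / 0.220820 ≈ 0.077

P(poor earnings report | ¬price drop, sector-wide selloff) ≈ 0.077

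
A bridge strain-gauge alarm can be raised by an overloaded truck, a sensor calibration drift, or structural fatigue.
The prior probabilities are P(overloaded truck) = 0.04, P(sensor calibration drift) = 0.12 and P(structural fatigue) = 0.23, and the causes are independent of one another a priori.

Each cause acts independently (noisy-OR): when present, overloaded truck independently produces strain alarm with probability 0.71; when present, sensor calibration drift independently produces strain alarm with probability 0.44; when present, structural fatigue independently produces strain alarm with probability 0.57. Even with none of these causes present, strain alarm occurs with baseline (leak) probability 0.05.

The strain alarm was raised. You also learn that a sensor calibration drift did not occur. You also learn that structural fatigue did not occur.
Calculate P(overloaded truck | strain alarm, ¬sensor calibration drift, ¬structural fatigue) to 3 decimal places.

Under noisy-OR, P(strain alarm | causes) = 1 − (1−0.05)·∏(1−qᵢ) over the active causes.
Enumerate both values of overloaded truck and weight by the priors:
  P(strain alarm | ¬sensor calibration drift, ¬structural fatigue) = 0.05×0.96 + 0.7245×0.04
        = 0.048000 + 0.028980 = 0.076980
Configurations with overloaded truck contribute 0.028980, so
  P(overloaded truck | strain alarm, ¬sensor calibration drift, ¬structural fatigue) = 0.028980 / 0.076980 ≈ 0.376

P(overloaded truck | strain alarm, ¬sensor calibration drift, ¬structural fatigue) ≈ 0.376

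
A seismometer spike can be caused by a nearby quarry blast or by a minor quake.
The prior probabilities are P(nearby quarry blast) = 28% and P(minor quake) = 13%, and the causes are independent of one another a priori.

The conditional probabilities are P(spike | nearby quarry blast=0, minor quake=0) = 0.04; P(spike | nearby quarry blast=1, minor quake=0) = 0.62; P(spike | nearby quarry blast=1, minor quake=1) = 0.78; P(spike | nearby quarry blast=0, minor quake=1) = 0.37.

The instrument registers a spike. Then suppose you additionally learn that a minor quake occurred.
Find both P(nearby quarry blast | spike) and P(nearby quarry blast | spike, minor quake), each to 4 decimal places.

P(nearby quarry blast | spike) ≈ 0.7504; P(nearby quarry blast | spike, minor quake) ≈ 0.4505

By total probability over the 4 (nearby quarry blast, minor quake) configurations:
  P(spike) = 0.04×0.72×0.87 + 0.37×0.72×0.13 + 0.62×0.28×0.87 + 0.78×0.28×0.13
        = 0.025056 + 0.034632 + 0.151032 + 0.028392 = 0.239112
Keeping only the nearby quarry blast-present terms gives 0.179424, so
  P(nearby quarry blast | spike) = 0.179424 / 0.239112 ≈ 0.7504

Now also conditioning on minor quake=true:
P(spike | minor quake) = 0.37×0.72 + 0.78×0.28 = 0.266400 + 0.218400 = 0.484800
Of this, 0.218400 comes from 0.78×0.28 (the nearby quarry blast=true cases).
P(nearby quarry blast | spike, minor quake) = 0.218400 / 0.484800 ≈ 0.4505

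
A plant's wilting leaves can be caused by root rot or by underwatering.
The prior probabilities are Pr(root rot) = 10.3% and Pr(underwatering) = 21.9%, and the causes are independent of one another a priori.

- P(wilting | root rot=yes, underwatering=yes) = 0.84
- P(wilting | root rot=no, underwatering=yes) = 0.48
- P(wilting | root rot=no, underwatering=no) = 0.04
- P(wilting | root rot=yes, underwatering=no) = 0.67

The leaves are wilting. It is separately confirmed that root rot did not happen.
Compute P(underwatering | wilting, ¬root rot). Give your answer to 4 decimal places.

Numerator (weight on configurations with underwatering): 0.48×0.219 = 0.105120
Denominator P(wilting | ¬root rot): 0.04×0.781 + 0.48×0.219 = 0.136360
Posterior = 0.105120 / 0.136360 ≈ 0.7709

P(underwatering | wilting, ¬root rot) ≈ 0.7709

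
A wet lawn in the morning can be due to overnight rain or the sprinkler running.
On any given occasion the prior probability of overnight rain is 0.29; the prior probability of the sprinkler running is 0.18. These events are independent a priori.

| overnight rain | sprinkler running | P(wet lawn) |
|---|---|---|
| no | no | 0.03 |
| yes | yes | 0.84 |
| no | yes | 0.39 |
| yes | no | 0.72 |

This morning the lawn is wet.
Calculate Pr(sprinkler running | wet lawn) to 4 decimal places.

Pr(sprinkler running | wet lawn) ≈ 0.3318

For the numerator, keep only sprinkler running=true terms: 0.049842 + 0.043848 = 0.093690
The normalizing constant is 0.03×0.71×0.82 + 0.39×0.71×0.18 + 0.72×0.29×0.82 + 0.84×0.29×0.18 = 0.282372
Posterior = 0.093690 / 0.282372 ≈ 0.3318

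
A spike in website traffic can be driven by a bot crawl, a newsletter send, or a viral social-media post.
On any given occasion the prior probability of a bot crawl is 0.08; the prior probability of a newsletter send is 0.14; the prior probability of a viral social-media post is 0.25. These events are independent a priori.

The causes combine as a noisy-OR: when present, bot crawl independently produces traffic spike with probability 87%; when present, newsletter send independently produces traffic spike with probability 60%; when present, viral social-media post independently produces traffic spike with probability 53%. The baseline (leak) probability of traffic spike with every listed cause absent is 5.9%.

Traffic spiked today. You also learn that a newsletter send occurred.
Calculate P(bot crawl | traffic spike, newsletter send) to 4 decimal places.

P(bot crawl | traffic spike, newsletter send) ≈ 0.1100

Under noisy-OR, P(traffic spike | causes) = 1 − (1−0.059)·∏(1−qᵢ) over the active causes.
Sum P(traffic spike|·) weighted by the priors over the 4 (bot crawl, viral social-media post) configurations:
  P(traffic spike | newsletter send) = 0.6236*0.92*0.75 + 0.823092*0.92*0.25 + 0.951068*0.08*0.75 + 0.977002*0.08*0.25
        = 0.430284 + 0.189311 + 0.057064 + 0.019540 = 0.696199
Keeping only the bot crawl-present terms gives 0.076604, so
  P(bot crawl | traffic spike, newsletter send) = 0.076604 / 0.696199 ≈ 0.1100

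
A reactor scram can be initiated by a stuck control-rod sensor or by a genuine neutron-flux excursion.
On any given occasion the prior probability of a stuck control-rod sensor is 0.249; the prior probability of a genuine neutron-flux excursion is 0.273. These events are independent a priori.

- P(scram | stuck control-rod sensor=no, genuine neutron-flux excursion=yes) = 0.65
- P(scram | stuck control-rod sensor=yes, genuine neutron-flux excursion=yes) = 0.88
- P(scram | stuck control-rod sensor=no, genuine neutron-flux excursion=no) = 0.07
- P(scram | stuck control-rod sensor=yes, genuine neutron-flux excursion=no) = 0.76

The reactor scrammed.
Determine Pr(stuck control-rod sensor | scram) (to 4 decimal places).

Pr(stuck control-rod sensor | scram) ≈ 0.5351

Sum P(scram|·) weighted by the priors over the 4 (stuck control-rod sensor, genuine neutron-flux excursion) configurations:
  P(scram) = 0.07*0.751*0.727 + 0.65*0.751*0.273 + 0.76*0.249*0.727 + 0.88*0.249*0.273
        = 0.038218 + 0.133265 + 0.137577 + 0.059820 = 0.368880
Keeping only the stuck control-rod sensor-present terms gives 0.197397, so
  P(stuck control-rod sensor | scram) = 0.197397 / 0.368880 ≈ 0.5351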